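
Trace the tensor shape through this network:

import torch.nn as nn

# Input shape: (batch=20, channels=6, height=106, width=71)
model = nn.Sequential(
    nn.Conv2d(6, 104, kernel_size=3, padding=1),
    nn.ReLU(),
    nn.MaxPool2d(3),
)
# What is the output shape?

Input shape: (20, 6, 106, 71)
  -> after Conv2d: (20, 104, 106, 71)
  -> after ReLU: (20, 104, 106, 71)
Output shape: (20, 104, 35, 23)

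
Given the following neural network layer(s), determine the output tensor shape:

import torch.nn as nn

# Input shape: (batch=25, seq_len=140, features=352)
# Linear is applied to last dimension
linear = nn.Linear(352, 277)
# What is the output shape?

Input shape: (25, 140, 352)
Output shape: (25, 140, 277)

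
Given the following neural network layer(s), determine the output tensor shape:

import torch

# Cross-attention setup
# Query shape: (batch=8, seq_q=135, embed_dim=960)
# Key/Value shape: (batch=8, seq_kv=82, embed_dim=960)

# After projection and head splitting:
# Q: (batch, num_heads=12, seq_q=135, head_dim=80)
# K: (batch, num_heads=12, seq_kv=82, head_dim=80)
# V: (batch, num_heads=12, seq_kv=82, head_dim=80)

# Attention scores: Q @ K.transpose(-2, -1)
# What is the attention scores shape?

Input shape: (8, 135, 960)
Output shape: (8, 12, 135, 82)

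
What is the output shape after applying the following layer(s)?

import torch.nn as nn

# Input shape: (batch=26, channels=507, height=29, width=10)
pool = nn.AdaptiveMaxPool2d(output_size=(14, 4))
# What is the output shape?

Input shape: (26, 507, 29, 10)
Output shape: (26, 507, 14, 4)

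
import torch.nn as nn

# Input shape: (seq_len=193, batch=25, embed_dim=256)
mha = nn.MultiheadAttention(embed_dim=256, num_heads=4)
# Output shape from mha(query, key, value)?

Input shape: (193, 25, 256)
Output shape: (193, 25, 256)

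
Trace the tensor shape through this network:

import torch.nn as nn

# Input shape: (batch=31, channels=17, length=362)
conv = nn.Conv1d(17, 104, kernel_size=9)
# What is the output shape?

Input shape: (31, 17, 362)
Output shape: (31, 104, 354)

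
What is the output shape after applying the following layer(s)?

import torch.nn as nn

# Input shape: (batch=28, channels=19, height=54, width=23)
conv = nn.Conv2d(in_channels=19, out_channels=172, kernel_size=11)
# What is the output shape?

Input shape: (28, 19, 54, 23)
Output shape: (28, 172, 44, 13)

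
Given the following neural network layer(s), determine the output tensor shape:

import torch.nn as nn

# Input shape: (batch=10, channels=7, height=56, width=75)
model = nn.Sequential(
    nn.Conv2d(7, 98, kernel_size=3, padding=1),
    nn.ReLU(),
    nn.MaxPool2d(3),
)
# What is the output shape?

Input shape: (10, 7, 56, 75)
  -> after Conv2d: (10, 98, 56, 75)
  -> after ReLU: (10, 98, 56, 75)
Output shape: (10, 98, 18, 25)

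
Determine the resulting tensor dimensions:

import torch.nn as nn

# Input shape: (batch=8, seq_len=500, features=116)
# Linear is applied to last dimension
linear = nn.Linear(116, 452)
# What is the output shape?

Input shape: (8, 500, 116)
Output shape: (8, 500, 452)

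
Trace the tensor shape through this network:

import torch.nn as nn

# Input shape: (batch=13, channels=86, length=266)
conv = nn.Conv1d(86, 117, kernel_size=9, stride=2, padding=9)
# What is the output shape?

Input shape: (13, 86, 266)
Output shape: (13, 117, 138)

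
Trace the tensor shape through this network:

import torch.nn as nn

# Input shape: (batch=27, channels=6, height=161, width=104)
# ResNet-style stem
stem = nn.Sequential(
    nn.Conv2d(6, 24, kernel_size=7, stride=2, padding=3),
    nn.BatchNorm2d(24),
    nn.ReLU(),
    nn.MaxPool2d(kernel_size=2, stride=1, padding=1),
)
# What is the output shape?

Input shape: (27, 6, 161, 104)
  -> after Conv2d 7x7 stride=2: (27, 24, 81, 52)
Output shape: (27, 24, 82, 53)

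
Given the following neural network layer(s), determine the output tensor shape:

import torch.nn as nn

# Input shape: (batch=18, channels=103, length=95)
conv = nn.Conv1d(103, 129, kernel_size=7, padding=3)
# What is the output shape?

Input shape: (18, 103, 95)
Output shape: (18, 129, 95)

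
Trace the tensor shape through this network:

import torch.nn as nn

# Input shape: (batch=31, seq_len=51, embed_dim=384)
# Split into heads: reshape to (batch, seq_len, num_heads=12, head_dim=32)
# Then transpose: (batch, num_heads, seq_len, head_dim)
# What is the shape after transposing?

Input shape: (31, 51, 384)
  -> after reshape: (31, 51, 12, 32)
Output shape: (31, 12, 51, 32)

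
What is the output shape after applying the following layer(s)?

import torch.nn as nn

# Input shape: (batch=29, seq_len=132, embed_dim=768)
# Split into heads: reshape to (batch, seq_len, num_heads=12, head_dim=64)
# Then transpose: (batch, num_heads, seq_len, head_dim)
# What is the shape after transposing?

Input shape: (29, 132, 768)
  -> after reshape: (29, 132, 12, 64)
Output shape: (29, 12, 132, 64)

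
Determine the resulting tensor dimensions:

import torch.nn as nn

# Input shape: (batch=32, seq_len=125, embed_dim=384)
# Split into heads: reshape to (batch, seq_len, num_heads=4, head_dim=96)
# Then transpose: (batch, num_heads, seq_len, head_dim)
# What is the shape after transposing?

Input shape: (32, 125, 384)
  -> after reshape: (32, 125, 4, 96)
Output shape: (32, 4, 125, 96)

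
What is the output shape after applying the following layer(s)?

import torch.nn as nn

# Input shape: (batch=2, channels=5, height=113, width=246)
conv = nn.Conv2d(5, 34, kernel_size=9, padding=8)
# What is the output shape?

Input shape: (2, 5, 113, 246)
Output shape: (2, 34, 121, 254)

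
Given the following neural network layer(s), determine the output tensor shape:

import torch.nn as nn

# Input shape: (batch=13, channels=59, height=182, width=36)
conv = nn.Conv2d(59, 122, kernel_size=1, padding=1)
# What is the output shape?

Input shape: (13, 59, 182, 36)
Output shape: (13, 122, 184, 38)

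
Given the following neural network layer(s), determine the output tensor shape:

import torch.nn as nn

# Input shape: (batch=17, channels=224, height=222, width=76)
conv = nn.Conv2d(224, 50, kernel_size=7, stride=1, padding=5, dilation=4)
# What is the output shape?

Input shape: (17, 224, 222, 76)
Output shape: (17, 50, 208, 62)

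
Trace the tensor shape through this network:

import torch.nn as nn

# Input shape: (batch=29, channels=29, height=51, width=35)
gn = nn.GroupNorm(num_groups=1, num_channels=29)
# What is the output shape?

Input shape: (29, 29, 51, 35)
Output shape: (29, 29, 51, 35)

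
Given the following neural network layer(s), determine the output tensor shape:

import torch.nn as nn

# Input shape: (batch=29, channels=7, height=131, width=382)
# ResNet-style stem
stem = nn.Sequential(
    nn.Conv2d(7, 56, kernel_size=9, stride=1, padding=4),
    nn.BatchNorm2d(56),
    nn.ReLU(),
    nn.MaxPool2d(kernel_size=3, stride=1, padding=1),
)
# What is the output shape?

Input shape: (29, 7, 131, 382)
  -> after Conv2d 9x9 stride=1: (29, 56, 131, 382)
Output shape: (29, 56, 131, 382)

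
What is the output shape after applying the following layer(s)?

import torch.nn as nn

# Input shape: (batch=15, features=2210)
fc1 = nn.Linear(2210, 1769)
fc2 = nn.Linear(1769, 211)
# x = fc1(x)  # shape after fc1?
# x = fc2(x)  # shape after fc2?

Input shape: (15, 2210)
  -> after fc1: (15, 1769)
Output shape: (15, 211)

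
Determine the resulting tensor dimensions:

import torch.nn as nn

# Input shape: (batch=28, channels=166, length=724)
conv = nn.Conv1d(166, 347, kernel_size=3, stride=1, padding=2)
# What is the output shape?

Input shape: (28, 166, 724)
Output shape: (28, 347, 726)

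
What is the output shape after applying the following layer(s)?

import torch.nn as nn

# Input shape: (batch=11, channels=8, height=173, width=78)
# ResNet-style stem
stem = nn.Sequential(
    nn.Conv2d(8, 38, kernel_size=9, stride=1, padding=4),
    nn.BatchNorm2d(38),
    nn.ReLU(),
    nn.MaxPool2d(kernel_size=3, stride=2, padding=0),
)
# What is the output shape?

Input shape: (11, 8, 173, 78)
  -> after Conv2d 9x9 stride=1: (11, 38, 173, 78)
Output shape: (11, 38, 86, 38)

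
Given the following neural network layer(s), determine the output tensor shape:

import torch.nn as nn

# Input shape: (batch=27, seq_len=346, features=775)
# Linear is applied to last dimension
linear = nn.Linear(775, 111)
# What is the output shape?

Input shape: (27, 346, 775)
Output shape: (27, 346, 111)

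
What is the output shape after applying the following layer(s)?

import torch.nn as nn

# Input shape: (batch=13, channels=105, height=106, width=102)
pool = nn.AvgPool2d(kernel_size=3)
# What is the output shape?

Input shape: (13, 105, 106, 102)
Output shape: (13, 105, 35, 34)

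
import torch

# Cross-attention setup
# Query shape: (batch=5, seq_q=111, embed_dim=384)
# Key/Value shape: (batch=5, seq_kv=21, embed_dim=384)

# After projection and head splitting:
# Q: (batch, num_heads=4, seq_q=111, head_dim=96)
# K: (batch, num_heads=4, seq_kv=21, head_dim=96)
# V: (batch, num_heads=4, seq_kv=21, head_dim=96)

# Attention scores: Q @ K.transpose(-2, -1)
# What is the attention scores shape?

Input shape: (5, 111, 384)
Output shape: (5, 4, 111, 21)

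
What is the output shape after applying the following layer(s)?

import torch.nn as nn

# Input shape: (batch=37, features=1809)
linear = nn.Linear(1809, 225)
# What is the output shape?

Input shape: (37, 1809)
Output shape: (37, 225)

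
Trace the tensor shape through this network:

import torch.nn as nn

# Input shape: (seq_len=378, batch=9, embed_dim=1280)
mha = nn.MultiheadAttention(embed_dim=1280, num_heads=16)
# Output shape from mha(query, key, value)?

Input shape: (378, 9, 1280)
Output shape: (378, 9, 1280)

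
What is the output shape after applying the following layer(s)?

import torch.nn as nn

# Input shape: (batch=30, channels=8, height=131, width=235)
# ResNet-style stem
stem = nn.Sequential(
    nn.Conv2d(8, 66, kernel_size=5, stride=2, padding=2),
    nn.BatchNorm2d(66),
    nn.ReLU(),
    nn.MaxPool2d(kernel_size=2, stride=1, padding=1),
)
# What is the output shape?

Input shape: (30, 8, 131, 235)
  -> after Conv2d 5x5 stride=2: (30, 66, 66, 118)
Output shape: (30, 66, 67, 119)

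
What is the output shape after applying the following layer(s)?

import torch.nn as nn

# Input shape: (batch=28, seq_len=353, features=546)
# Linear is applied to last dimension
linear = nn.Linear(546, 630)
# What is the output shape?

Input shape: (28, 353, 546)
Output shape: (28, 353, 630)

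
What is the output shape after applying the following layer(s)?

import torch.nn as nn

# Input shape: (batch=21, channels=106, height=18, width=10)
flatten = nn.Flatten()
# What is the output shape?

Input shape: (21, 106, 18, 10)
Output shape: (21, 19080)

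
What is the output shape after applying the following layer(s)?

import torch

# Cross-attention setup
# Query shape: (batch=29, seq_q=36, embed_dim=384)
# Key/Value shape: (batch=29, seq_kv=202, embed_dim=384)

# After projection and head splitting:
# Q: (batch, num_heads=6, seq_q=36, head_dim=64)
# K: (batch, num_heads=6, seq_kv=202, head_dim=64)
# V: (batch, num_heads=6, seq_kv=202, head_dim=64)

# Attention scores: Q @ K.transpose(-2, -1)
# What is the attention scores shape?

Input shape: (29, 36, 384)
Output shape: (29, 6, 36, 202)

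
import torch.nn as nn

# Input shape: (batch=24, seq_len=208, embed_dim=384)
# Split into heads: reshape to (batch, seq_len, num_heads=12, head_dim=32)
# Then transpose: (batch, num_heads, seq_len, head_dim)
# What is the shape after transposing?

Input shape: (24, 208, 384)
  -> after reshape: (24, 208, 12, 32)
Output shape: (24, 12, 208, 32)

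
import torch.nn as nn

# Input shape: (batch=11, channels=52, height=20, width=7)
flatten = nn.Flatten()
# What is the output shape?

Input shape: (11, 52, 20, 7)
Output shape: (11, 7280)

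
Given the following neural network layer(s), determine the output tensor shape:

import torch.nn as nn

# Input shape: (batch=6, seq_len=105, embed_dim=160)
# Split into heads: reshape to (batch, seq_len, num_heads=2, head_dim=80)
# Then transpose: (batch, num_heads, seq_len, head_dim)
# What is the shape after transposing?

Input shape: (6, 105, 160)
  -> after reshape: (6, 105, 2, 80)
Output shape: (6, 2, 105, 80)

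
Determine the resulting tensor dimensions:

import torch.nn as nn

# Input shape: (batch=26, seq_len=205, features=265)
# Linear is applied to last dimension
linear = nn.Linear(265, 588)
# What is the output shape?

Input shape: (26, 205, 265)
Output shape: (26, 205, 588)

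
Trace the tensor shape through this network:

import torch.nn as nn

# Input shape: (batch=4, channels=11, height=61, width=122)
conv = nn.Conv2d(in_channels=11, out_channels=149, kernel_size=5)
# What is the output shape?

Input shape: (4, 11, 61, 122)
Output shape: (4, 149, 57, 118)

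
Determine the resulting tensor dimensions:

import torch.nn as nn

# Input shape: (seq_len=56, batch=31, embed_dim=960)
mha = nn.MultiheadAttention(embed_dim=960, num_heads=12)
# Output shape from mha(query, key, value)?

Input shape: (56, 31, 960)
Output shape: (56, 31, 960)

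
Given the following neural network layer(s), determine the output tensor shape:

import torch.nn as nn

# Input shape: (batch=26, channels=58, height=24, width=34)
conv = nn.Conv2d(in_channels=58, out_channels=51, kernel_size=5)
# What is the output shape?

Input shape: (26, 58, 24, 34)
Output shape: (26, 51, 20, 30)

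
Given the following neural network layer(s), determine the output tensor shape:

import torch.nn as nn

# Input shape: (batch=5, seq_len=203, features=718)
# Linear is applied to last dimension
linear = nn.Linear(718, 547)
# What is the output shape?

Input shape: (5, 203, 718)
Output shape: (5, 203, 547)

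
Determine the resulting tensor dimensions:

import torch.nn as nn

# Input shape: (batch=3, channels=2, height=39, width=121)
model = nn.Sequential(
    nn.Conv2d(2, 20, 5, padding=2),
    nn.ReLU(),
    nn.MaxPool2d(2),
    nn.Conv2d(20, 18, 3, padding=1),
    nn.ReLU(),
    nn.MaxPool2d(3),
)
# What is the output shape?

Input shape: (3, 2, 39, 121)
  -> after first Conv2d: (3, 20, 39, 121)
  -> after first MaxPool2d: (3, 20, 19, 60)
  -> after second Conv2d: (3, 18, 19, 60)
Output shape: (3, 18, 6, 20)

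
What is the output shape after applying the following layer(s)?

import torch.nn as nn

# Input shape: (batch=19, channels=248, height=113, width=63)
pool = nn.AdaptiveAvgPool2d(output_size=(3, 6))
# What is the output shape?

Input shape: (19, 248, 113, 63)
Output shape: (19, 248, 3, 6)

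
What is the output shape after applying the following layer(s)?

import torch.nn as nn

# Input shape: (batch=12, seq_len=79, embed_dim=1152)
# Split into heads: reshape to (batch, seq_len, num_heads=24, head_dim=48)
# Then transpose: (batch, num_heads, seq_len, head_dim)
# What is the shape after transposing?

Input shape: (12, 79, 1152)
  -> after reshape: (12, 79, 24, 48)
Output shape: (12, 24, 79, 48)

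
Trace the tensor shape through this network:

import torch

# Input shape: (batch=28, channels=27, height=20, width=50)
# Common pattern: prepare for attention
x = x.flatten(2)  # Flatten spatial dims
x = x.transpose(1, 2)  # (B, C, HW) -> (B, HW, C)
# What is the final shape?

Input shape: (28, 27, 20, 50)
  -> after flatten(2): (28, 27, 1000)
Output shape: (28, 1000, 27)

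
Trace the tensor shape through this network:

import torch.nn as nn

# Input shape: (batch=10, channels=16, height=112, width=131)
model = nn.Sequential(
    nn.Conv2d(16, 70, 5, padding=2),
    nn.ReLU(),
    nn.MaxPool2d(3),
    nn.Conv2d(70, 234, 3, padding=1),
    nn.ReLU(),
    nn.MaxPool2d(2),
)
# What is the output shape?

Input shape: (10, 16, 112, 131)
  -> after first Conv2d: (10, 70, 112, 131)
  -> after first MaxPool2d: (10, 70, 37, 43)
  -> after second Conv2d: (10, 234, 37, 43)
Output shape: (10, 234, 18, 21)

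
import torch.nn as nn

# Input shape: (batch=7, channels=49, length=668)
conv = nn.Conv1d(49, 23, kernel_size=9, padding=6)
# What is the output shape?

Input shape: (7, 49, 668)
Output shape: (7, 23, 672)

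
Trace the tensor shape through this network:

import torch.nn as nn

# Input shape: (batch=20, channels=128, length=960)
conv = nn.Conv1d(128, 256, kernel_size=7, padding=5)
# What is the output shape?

Input shape: (20, 128, 960)
Output shape: (20, 256, 964)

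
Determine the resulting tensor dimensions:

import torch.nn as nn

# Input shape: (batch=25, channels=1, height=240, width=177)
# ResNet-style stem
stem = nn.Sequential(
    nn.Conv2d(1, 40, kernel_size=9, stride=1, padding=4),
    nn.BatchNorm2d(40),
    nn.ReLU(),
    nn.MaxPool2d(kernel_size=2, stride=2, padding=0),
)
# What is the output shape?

Input shape: (25, 1, 240, 177)
  -> after Conv2d 9x9 stride=1: (25, 40, 240, 177)
Output shape: (25, 40, 120, 88)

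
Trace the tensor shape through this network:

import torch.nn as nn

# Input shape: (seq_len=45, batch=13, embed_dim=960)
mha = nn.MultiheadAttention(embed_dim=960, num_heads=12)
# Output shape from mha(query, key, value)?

Input shape: (45, 13, 960)
Output shape: (45, 13, 960)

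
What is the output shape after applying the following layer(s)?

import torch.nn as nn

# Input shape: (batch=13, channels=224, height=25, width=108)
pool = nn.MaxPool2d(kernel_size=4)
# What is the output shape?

Input shape: (13, 224, 25, 108)
Output shape: (13, 224, 6, 27)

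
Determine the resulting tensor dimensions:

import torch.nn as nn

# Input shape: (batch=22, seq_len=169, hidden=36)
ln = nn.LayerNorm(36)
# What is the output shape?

Input shape: (22, 169, 36)
Output shape: (22, 169, 36)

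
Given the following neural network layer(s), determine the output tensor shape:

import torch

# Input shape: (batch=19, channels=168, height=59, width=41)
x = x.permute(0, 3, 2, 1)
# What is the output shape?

Input shape: (19, 168, 59, 41)
Output shape: (19, 41, 59, 168)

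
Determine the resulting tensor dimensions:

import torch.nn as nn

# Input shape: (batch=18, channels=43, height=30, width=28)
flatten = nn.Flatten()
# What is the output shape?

Input shape: (18, 43, 30, 28)
Output shape: (18, 36120)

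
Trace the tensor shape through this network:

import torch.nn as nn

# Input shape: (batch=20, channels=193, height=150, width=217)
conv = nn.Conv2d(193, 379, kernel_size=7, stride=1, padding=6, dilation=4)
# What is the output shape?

Input shape: (20, 193, 150, 217)
Output shape: (20, 379, 138, 205)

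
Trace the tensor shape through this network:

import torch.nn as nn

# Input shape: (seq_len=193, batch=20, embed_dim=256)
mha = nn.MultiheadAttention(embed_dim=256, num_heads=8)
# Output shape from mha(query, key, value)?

Input shape: (193, 20, 256)
Output shape: (193, 20, 256)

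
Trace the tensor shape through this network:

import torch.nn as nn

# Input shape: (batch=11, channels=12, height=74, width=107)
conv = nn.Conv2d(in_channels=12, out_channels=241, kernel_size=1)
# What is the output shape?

Input shape: (11, 12, 74, 107)
Output shape: (11, 241, 74, 107)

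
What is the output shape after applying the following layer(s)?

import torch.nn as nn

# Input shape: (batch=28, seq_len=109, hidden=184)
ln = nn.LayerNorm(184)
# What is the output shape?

Input shape: (28, 109, 184)
Output shape: (28, 109, 184)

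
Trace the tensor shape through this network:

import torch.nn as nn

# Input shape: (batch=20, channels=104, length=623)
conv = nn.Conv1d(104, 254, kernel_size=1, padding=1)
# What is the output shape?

Input shape: (20, 104, 623)
Output shape: (20, 254, 625)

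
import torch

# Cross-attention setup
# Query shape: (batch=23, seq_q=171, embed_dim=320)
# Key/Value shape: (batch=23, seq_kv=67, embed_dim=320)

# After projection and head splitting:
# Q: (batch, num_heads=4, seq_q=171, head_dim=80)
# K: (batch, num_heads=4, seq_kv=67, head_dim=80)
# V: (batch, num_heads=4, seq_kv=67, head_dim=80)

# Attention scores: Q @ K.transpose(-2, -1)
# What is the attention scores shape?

Input shape: (23, 171, 320)
Output shape: (23, 4, 171, 67)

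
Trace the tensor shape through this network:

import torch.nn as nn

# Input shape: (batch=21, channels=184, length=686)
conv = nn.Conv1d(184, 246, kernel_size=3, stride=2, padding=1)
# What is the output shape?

Input shape: (21, 184, 686)
Output shape: (21, 246, 343)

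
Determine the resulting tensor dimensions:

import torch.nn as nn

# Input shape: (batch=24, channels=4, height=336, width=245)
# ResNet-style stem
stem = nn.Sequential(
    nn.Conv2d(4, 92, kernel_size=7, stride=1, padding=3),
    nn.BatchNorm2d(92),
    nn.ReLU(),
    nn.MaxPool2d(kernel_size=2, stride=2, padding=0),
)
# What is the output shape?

Input shape: (24, 4, 336, 245)
  -> after Conv2d 7x7 stride=1: (24, 92, 336, 245)
Output shape: (24, 92, 168, 122)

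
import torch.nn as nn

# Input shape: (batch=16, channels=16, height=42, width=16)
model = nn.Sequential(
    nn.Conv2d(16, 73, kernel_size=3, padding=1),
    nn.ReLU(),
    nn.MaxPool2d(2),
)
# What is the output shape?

Input shape: (16, 16, 42, 16)
  -> after Conv2d: (16, 73, 42, 16)
  -> after ReLU: (16, 73, 42, 16)
Output shape: (16, 73, 21, 8)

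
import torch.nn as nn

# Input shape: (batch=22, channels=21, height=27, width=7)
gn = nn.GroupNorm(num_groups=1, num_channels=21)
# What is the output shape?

Input shape: (22, 21, 27, 7)
Output shape: (22, 21, 27, 7)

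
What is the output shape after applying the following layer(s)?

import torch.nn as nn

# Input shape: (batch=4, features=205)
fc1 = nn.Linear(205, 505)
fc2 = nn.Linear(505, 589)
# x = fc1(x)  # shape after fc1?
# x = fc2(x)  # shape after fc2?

Input shape: (4, 205)
  -> after fc1: (4, 505)
Output shape: (4, 589)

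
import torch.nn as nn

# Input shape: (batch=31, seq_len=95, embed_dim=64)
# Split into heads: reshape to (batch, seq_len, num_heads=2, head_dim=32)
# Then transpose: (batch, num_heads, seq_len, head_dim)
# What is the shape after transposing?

Input shape: (31, 95, 64)
  -> after reshape: (31, 95, 2, 32)
Output shape: (31, 2, 95, 32)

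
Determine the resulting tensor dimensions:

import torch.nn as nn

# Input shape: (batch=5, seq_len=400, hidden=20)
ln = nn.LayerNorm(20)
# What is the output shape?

Input shape: (5, 400, 20)
Output shape: (5, 400, 20)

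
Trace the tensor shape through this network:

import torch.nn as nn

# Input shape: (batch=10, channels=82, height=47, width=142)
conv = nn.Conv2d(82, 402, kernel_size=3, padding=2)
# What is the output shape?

Input shape: (10, 82, 47, 142)
Output shape: (10, 402, 49, 144)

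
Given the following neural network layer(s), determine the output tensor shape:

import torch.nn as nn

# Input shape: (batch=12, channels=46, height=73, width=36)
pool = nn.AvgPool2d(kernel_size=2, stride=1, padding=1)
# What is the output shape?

Input shape: (12, 46, 73, 36)
Output shape: (12, 46, 74, 37)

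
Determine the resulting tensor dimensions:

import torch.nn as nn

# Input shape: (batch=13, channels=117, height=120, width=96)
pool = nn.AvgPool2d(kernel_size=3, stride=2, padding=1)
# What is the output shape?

Input shape: (13, 117, 120, 96)
Output shape: (13, 117, 60, 48)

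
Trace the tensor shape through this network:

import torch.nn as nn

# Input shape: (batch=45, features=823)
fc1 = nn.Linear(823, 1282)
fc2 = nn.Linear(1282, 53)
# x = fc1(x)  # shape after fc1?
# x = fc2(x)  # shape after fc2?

Input shape: (45, 823)
  -> after fc1: (45, 1282)
Output shape: (45, 53)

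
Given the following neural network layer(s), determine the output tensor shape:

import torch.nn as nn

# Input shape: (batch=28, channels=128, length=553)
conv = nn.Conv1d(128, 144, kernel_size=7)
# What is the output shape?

Input shape: (28, 128, 553)
Output shape: (28, 144, 547)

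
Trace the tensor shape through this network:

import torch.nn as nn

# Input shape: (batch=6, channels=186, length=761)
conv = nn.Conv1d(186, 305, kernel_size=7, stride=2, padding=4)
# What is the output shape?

Input shape: (6, 186, 761)
Output shape: (6, 305, 382)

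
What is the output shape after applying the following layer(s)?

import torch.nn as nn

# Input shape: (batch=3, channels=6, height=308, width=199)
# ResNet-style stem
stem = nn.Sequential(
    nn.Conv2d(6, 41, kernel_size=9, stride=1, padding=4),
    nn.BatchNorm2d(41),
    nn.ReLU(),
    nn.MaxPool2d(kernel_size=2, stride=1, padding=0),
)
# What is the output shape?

Input shape: (3, 6, 308, 199)
  -> after Conv2d 9x9 stride=1: (3, 41, 308, 199)
Output shape: (3, 41, 307, 198)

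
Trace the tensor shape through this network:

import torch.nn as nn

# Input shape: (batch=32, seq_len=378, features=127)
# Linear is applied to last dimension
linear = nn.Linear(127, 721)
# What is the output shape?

Input shape: (32, 378, 127)
Output shape: (32, 378, 721)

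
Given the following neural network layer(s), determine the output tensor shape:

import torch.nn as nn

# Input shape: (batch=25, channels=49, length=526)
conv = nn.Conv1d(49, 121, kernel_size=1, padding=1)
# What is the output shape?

Input shape: (25, 49, 526)
Output shape: (25, 121, 528)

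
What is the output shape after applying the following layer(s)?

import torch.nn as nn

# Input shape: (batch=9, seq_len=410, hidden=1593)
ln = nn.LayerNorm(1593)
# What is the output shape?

Input shape: (9, 410, 1593)
Output shape: (9, 410, 1593)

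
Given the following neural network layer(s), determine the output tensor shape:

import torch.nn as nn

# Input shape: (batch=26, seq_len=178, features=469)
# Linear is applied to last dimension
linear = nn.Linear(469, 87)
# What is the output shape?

Input shape: (26, 178, 469)
Output shape: (26, 178, 87)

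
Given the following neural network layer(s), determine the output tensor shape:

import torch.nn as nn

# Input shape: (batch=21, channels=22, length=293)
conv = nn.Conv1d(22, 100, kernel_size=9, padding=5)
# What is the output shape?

Input shape: (21, 22, 293)
Output shape: (21, 100, 295)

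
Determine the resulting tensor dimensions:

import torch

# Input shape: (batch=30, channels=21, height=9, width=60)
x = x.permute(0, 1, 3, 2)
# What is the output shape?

Input shape: (30, 21, 9, 60)
Output shape: (30, 21, 60, 9)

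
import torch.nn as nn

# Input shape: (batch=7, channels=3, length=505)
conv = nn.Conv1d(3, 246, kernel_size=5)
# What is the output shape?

Input shape: (7, 3, 505)
Output shape: (7, 246, 501)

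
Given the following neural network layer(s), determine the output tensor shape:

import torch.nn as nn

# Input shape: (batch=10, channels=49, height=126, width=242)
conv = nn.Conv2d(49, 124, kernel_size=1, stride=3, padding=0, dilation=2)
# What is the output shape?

Input shape: (10, 49, 126, 242)
Output shape: (10, 124, 42, 81)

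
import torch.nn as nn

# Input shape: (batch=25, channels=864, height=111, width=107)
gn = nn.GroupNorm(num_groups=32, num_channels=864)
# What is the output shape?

Input shape: (25, 864, 111, 107)
Output shape: (25, 864, 111, 107)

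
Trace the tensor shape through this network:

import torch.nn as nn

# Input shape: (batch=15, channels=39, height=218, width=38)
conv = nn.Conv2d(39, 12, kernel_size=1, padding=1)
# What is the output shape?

Input shape: (15, 39, 218, 38)
Output shape: (15, 12, 220, 40)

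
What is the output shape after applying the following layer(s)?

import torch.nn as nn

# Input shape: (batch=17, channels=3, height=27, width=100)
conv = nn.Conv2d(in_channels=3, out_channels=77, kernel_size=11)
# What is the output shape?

Input shape: (17, 3, 27, 100)
Output shape: (17, 77, 17, 90)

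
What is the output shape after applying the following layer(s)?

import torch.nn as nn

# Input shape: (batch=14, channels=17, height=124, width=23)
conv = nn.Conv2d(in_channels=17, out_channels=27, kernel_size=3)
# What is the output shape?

Input shape: (14, 17, 124, 23)
Output shape: (14, 27, 122, 21)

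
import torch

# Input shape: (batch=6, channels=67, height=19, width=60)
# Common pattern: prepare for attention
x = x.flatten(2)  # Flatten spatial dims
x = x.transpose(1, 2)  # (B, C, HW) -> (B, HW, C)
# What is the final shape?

Input shape: (6, 67, 19, 60)
  -> after flatten(2): (6, 67, 1140)
Output shape: (6, 1140, 67)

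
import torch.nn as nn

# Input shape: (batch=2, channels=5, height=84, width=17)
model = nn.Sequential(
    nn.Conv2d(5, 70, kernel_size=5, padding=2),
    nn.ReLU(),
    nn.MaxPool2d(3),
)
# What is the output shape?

Input shape: (2, 5, 84, 17)
  -> after Conv2d: (2, 70, 84, 17)
  -> after ReLU: (2, 70, 84, 17)
Output shape: (2, 70, 28, 5)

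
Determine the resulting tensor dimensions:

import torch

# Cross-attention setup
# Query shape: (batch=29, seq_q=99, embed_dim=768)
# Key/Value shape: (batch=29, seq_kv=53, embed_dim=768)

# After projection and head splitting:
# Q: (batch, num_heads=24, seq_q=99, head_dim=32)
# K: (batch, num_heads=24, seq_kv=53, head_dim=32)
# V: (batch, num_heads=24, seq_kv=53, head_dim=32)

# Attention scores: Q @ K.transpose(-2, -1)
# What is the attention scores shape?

Input shape: (29, 99, 768)
Output shape: (29, 24, 99, 53)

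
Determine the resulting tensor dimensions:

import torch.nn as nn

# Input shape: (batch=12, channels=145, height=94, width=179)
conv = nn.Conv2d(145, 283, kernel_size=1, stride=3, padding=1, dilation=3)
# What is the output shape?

Input shape: (12, 145, 94, 179)
Output shape: (12, 283, 32, 61)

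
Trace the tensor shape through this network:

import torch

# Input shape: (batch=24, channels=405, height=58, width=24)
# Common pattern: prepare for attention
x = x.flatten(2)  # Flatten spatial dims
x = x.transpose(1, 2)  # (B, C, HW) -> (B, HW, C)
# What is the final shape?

Input shape: (24, 405, 58, 24)
  -> after flatten(2): (24, 405, 1392)
Output shape: (24, 1392, 405)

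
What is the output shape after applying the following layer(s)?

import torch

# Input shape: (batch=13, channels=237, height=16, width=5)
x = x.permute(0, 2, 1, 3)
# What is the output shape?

Input shape: (13, 237, 16, 5)
Output shape: (13, 16, 237, 5)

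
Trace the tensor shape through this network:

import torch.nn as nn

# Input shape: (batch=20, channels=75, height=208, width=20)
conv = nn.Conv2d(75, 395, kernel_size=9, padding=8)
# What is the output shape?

Input shape: (20, 75, 208, 20)
Output shape: (20, 395, 216, 28)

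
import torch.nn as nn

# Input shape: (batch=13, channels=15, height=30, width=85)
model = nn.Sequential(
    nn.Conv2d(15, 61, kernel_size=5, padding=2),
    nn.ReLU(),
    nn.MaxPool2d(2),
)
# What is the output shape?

Input shape: (13, 15, 30, 85)
  -> after Conv2d: (13, 61, 30, 85)
  -> after ReLU: (13, 61, 30, 85)
Output shape: (13, 61, 15, 42)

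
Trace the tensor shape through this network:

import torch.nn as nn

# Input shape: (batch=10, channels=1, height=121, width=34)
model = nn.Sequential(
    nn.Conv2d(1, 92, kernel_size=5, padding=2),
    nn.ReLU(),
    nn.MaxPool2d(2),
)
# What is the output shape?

Input shape: (10, 1, 121, 34)
  -> after Conv2d: (10, 92, 121, 34)
  -> after ReLU: (10, 92, 121, 34)
Output shape: (10, 92, 60, 17)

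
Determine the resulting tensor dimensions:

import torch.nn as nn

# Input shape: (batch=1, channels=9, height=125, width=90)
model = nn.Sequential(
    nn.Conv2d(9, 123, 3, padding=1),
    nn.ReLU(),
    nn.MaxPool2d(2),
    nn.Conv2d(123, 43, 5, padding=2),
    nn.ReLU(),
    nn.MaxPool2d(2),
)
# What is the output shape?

Input shape: (1, 9, 125, 90)
  -> after first Conv2d: (1, 123, 125, 90)
  -> after first MaxPool2d: (1, 123, 62, 45)
  -> after second Conv2d: (1, 43, 62, 45)
Output shape: (1, 43, 31, 22)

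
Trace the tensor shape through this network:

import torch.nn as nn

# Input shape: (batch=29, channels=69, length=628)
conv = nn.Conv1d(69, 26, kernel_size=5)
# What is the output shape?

Input shape: (29, 69, 628)
Output shape: (29, 26, 624)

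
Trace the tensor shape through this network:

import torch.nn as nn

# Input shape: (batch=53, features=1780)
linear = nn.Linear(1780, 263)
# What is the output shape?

Input shape: (53, 1780)
Output shape: (53, 263)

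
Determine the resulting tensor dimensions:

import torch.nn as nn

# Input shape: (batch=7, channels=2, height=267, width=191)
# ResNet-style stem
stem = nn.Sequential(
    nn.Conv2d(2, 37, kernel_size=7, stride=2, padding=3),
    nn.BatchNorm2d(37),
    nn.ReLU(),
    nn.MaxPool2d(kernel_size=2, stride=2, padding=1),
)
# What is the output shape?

Input shape: (7, 2, 267, 191)
  -> after Conv2d 7x7 stride=2: (7, 37, 134, 96)
Output shape: (7, 37, 68, 49)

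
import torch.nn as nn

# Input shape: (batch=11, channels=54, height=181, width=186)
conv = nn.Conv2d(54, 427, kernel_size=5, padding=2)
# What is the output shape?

Input shape: (11, 54, 181, 186)
Output shape: (11, 427, 181, 186)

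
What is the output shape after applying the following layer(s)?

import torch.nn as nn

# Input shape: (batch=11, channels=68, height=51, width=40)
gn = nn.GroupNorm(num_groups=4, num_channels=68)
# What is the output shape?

Input shape: (11, 68, 51, 40)
Output shape: (11, 68, 51, 40)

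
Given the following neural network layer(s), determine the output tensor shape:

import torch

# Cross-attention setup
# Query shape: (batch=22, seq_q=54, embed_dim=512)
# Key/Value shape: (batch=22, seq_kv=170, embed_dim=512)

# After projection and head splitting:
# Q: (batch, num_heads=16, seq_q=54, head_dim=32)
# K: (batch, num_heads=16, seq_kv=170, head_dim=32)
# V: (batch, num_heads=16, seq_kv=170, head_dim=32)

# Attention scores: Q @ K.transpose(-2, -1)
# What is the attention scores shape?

Input shape: (22, 54, 512)
Output shape: (22, 16, 54, 170)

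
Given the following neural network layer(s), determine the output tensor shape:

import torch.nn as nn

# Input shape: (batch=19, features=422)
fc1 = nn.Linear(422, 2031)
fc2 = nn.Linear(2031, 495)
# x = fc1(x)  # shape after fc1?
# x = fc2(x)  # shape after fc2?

Input shape: (19, 422)
  -> after fc1: (19, 2031)
Output shape: (19, 495)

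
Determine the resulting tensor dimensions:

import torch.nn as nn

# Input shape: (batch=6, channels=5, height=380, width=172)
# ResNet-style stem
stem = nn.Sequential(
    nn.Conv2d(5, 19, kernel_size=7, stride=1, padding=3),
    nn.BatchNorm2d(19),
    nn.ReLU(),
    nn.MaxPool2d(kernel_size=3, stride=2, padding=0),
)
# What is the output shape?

Input shape: (6, 5, 380, 172)
  -> after Conv2d 7x7 stride=1: (6, 19, 380, 172)
Output shape: (6, 19, 189, 85)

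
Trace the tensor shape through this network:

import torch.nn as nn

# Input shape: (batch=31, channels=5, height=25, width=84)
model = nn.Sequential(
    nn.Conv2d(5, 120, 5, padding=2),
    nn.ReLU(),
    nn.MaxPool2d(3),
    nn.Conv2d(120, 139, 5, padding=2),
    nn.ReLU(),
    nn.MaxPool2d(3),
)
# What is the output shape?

Input shape: (31, 5, 25, 84)
  -> after first Conv2d: (31, 120, 25, 84)
  -> after first MaxPool2d: (31, 120, 8, 28)
  -> after second Conv2d: (31, 139, 8, 28)
Output shape: (31, 139, 2, 9)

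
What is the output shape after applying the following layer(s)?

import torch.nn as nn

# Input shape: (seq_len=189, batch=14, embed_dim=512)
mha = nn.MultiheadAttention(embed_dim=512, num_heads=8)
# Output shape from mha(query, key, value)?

Input shape: (189, 14, 512)
Output shape: (189, 14, 512)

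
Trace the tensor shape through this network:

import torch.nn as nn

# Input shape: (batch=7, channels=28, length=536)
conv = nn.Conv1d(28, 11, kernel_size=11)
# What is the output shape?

Input shape: (7, 28, 536)
Output shape: (7, 11, 526)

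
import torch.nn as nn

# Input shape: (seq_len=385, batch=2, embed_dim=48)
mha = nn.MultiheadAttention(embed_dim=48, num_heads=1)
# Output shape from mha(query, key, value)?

Input shape: (385, 2, 48)
Output shape: (385, 2, 48)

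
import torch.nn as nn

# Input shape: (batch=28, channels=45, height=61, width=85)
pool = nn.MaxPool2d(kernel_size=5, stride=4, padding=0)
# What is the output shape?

Input shape: (28, 45, 61, 85)
Output shape: (28, 45, 15, 21)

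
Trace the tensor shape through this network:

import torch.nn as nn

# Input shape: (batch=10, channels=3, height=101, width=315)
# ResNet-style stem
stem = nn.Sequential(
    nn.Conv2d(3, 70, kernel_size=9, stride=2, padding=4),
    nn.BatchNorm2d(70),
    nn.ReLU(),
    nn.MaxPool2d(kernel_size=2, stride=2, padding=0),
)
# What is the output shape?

Input shape: (10, 3, 101, 315)
  -> after Conv2d 9x9 stride=2: (10, 70, 51, 158)
Output shape: (10, 70, 25, 79)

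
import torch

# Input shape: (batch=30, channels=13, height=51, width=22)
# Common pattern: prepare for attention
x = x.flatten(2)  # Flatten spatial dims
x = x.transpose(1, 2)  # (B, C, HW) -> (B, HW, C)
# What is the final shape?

Input shape: (30, 13, 51, 22)
  -> after flatten(2): (30, 13, 1122)
Output shape: (30, 1122, 13)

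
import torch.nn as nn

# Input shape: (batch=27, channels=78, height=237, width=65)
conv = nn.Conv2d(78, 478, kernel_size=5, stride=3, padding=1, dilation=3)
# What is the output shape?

Input shape: (27, 78, 237, 65)
Output shape: (27, 478, 76, 19)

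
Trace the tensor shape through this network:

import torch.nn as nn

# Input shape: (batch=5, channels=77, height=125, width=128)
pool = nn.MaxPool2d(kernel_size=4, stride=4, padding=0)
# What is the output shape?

Input shape: (5, 77, 125, 128)
Output shape: (5, 77, 31, 32)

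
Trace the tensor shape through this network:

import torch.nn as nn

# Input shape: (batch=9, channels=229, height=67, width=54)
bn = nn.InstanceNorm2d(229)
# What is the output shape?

Input shape: (9, 229, 67, 54)
Output shape: (9, 229, 67, 54)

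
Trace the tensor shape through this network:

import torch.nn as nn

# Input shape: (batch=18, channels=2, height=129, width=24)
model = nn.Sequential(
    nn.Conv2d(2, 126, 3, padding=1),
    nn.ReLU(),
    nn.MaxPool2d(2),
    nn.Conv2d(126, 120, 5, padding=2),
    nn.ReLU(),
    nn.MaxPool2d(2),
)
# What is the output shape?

Input shape: (18, 2, 129, 24)
  -> after first Conv2d: (18, 126, 129, 24)
  -> after first MaxPool2d: (18, 126, 64, 12)
  -> after second Conv2d: (18, 120, 64, 12)
Output shape: (18, 120, 32, 6)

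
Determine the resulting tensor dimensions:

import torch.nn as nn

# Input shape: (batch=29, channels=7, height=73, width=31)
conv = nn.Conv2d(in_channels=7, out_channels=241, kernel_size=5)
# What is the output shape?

Input shape: (29, 7, 73, 31)
Output shape: (29, 241, 69, 27)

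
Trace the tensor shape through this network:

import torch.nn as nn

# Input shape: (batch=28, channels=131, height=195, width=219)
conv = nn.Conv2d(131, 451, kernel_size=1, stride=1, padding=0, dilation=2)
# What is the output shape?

Input shape: (28, 131, 195, 219)
Output shape: (28, 451, 195, 219)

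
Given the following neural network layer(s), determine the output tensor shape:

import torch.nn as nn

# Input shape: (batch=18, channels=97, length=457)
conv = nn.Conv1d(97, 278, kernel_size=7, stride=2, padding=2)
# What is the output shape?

Input shape: (18, 97, 457)
Output shape: (18, 278, 228)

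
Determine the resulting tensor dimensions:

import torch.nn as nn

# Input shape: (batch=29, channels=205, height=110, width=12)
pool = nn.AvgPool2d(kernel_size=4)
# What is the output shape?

Input shape: (29, 205, 110, 12)
Output shape: (29, 205, 27, 3)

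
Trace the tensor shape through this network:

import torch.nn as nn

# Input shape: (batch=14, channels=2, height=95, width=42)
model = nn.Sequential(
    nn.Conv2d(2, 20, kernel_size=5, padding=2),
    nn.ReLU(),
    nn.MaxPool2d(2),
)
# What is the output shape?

Input shape: (14, 2, 95, 42)
  -> after Conv2d: (14, 20, 95, 42)
  -> after ReLU: (14, 20, 95, 42)
Output shape: (14, 20, 47, 21)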